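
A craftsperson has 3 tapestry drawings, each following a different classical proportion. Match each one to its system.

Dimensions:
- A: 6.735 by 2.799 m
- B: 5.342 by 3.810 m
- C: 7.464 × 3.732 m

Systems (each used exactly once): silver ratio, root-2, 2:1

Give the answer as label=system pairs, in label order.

Ratios: A ≈ 2.406; B ≈ 1.402; C ≈ 2.000.
Targets: silver ratio ≈ 2.414; root-2 ≈ 1.414; 2:1 ≈ 2.000.

A=silver ratio, B=root-2, C=2:1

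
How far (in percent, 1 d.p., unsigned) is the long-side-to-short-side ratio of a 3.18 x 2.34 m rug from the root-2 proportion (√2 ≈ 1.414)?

Ratio = 3.18 / 2.34 ≈ 1.3590.
Ideal root-2 ≈ 1.4142. |1.3590 − 1.4142| / 1.4142 ≈ 3.90% → 3.9%.

3.9%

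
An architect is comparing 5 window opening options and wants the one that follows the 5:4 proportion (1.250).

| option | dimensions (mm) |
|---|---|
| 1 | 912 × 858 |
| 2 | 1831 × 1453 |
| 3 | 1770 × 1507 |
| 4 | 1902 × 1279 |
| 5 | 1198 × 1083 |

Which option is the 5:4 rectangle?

2

Target 5:4 ≈ 1.250.
1: 1.063 (Δ0.187)  2: 1.260 (Δ0.010)  3: 1.175 (Δ0.075)  4: 1.487 (Δ0.237)  5: 1.106 (Δ0.144)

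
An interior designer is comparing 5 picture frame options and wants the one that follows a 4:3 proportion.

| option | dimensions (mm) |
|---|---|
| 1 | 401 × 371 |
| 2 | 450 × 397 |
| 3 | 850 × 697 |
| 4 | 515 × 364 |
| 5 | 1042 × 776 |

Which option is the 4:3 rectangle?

5

Ratios (long/short): 1 ≈ 1.081; 2 ≈ 1.134; 3 ≈ 1.220; 4 ≈ 1.415; 5 ≈ 1.343.
4:3 ≈ 1.333; option 5 is nearest (Δ 0.010).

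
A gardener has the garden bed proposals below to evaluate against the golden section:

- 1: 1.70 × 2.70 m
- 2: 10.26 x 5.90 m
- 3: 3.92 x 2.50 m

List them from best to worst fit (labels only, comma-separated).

1, 3, 2

1: 2.70/1.70 ≈ 1.588 → |1.588 − 1.618| = 0.030
2: 10.26/5.90 ≈ 1.739 → |1.739 − 1.618| = 0.121
3: 3.92/2.50 ≈ 1.568 → |1.568 − 1.618| = 0.050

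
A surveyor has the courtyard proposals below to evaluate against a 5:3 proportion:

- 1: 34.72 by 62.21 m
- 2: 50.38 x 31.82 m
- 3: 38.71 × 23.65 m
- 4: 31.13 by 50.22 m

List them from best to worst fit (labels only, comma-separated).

1: 62.21/34.72 ≈ 1.792 → |1.792 − 1.667| = 0.125
2: 50.38/31.82 ≈ 1.583 → |1.583 − 1.667| = 0.084
3: 38.71/23.65 ≈ 1.637 → |1.637 − 1.667| = 0.030
4: 50.22/31.13 ≈ 1.613 → |1.613 − 1.667| = 0.054

3, 4, 2, 1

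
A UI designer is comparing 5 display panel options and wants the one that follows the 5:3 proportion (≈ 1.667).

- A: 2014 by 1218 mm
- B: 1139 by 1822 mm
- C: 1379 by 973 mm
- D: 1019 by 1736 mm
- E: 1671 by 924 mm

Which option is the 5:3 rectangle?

Ratios (long/short): A ≈ 1.654; B ≈ 1.600; C ≈ 1.417; D ≈ 1.704; E ≈ 1.808.
5:3 ≈ 1.667; option A is nearest (Δ 0.013).

A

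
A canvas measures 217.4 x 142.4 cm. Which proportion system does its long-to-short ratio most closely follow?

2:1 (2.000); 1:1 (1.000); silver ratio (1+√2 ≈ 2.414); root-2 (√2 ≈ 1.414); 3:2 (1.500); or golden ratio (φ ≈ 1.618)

3:2

Ratio = 217.4 / 142.4 ≈ 1.527.
Distances: 2:1 2.000 (Δ 0.473); 1:1 1.000 (Δ 0.527); silver ratio 2.414 (Δ 0.887); root-2 1.414 (Δ 0.113); 3:2 1.500 (Δ 0.027); golden ratio 1.618 (Δ 0.091).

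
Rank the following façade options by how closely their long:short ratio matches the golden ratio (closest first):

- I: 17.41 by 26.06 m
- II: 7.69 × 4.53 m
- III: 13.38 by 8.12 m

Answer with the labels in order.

Ratios: I = 26.06 / 17.41 ≈ 1.497; II = 7.69 / 4.53 ≈ 1.698; III = 13.38 / 8.12 ≈ 1.648.
|Δ from 1.618|: I 0.121; II 0.080; III 0.030.

III, II, I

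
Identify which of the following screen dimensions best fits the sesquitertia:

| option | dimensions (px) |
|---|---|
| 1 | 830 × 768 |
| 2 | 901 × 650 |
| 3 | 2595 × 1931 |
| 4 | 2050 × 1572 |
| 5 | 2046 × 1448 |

3

Ratios (long/short): 1 ≈ 1.081; 2 ≈ 1.386; 3 ≈ 1.344; 4 ≈ 1.304; 5 ≈ 1.413.
4:3 ≈ 1.333; option 3 is nearest (Δ 0.011).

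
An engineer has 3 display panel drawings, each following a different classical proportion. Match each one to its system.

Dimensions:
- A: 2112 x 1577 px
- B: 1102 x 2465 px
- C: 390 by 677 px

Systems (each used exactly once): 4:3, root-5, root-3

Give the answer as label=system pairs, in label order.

A=4:3, B=root-5, C=root-3

A = 2112/1577 ≈ 1.339 → 4:3 (1.333)
B = 2465/1102 ≈ 2.237 → root-5 (2.236)
C = 677/390 ≈ 1.736 → root-3 (1.732)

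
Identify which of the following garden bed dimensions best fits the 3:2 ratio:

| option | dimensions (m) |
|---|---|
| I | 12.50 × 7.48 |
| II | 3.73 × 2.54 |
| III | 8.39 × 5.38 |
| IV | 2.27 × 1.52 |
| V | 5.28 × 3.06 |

IV

Target 3:2 ≈ 1.500.
I: 1.671 (Δ0.171)  II: 1.469 (Δ0.031)  III: 1.559 (Δ0.059)  IV: 1.493 (Δ0.007)  V: 1.725 (Δ0.225)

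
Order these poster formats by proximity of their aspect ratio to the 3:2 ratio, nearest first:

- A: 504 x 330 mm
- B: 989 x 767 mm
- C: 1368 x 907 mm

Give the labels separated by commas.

C, A, B

Ratios: A = 504 / 330 ≈ 1.527; B = 989 / 767 ≈ 1.289; C = 1368 / 907 ≈ 1.508.
|Δ from 1.500|: A 0.027; B 0.211; C 0.008.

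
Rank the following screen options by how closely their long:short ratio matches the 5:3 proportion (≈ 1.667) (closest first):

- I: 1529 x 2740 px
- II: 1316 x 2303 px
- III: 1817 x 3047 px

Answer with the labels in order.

III, II, I

Ratios: I = 2740 / 1529 ≈ 1.792; II = 2303 / 1316 ≈ 1.750; III = 3047 / 1817 ≈ 1.677.
|Δ from 1.667|: I 0.125; II 0.083; III 0.010.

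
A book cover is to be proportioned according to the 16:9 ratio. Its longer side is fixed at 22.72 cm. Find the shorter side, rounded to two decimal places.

12.78 cm

16:9 ≈ 1.77778.
Shorter side = 22.72 ÷ 1.77778 ≈ 12.7800 → 12.78 cm.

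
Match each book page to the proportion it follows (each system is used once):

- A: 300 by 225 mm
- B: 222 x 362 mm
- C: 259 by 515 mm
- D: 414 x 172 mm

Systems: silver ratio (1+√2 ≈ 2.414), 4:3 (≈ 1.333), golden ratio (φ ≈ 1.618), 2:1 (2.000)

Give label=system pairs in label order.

Ratios: A ≈ 1.333; B ≈ 1.631; C ≈ 1.988; D ≈ 2.407.
Targets: silver ratio ≈ 2.414; 4:3 ≈ 1.333; golden ratio ≈ 1.618; 2:1 ≈ 2.000.

A=4:3, B=golden ratio, C=2:1, D=silver ratio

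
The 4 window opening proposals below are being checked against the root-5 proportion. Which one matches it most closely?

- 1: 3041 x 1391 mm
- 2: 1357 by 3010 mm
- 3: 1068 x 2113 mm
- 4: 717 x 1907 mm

Target root-5 ≈ 2.236.
1: 2.186 (Δ0.050)  2: 2.218 (Δ0.018)  3: 1.978 (Δ0.258)  4: 2.660 (Δ0.424)

2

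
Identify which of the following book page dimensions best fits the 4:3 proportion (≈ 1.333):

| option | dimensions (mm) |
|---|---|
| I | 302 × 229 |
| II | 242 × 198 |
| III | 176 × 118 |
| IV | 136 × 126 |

Ratios (long/short): I ≈ 1.319; II ≈ 1.222; III ≈ 1.492; IV ≈ 1.079.
4:3 ≈ 1.333; option I is nearest (Δ 0.014).

I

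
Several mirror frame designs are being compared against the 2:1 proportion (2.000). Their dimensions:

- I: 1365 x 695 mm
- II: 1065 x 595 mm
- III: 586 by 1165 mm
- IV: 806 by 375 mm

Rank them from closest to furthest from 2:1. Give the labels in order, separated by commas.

I: 1365/695 ≈ 1.964 → |1.964 − 2.000| = 0.036
II: 1065/595 ≈ 1.790 → |1.790 − 2.000| = 0.210
III: 1165/586 ≈ 1.988 → |1.988 − 2.000| = 0.012
IV: 806/375 ≈ 2.149 → |2.149 − 2.000| = 0.149

III, I, IV, II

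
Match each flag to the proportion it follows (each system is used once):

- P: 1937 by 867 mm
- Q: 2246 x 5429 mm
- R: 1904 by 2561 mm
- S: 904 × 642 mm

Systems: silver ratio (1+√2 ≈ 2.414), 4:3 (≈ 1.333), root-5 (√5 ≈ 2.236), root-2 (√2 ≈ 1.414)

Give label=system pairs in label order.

Ratios: P ≈ 2.234; Q ≈ 2.417; R ≈ 1.345; S ≈ 1.408.
Targets: silver ratio ≈ 2.414; 4:3 ≈ 1.333; root-5 ≈ 2.236; root-2 ≈ 1.414.

P=root-5, Q=silver ratio, R=4:3, S=root-2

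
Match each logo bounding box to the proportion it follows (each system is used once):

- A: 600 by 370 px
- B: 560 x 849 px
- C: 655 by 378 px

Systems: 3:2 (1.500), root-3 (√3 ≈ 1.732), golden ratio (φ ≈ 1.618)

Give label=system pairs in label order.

A=golden ratio, B=3:2, C=root-3

A = 600/370 ≈ 1.622 → golden ratio (1.618)
B = 849/560 ≈ 1.516 → 3:2 (1.500)
C = 655/378 ≈ 1.733 → root-3 (1.732)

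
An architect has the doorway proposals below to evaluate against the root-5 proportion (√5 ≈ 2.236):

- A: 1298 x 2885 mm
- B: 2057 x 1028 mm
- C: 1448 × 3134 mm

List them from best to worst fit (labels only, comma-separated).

Ratios: A = 2885 / 1298 ≈ 2.223; B = 2057 / 1028 ≈ 2.001; C = 3134 / 1448 ≈ 2.164.
|Δ from 2.236|: A 0.013; B 0.235; C 0.072.

A, C, B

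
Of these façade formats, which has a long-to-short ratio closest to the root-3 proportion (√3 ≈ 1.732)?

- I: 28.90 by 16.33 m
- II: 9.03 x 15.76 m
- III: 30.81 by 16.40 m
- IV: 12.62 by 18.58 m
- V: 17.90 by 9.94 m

Ratios (long/short): I ≈ 1.770; II ≈ 1.745; III ≈ 1.879; IV ≈ 1.472; V ≈ 1.801.
root-3 ≈ 1.732; option II is nearest (Δ 0.013).

II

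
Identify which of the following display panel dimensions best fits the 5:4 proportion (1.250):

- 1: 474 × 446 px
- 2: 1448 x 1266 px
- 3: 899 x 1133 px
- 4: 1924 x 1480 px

Target 5:4 ≈ 1.250.
1: 1.063 (Δ0.187)  2: 1.144 (Δ0.106)  3: 1.260 (Δ0.010)  4: 1.300 (Δ0.050)

3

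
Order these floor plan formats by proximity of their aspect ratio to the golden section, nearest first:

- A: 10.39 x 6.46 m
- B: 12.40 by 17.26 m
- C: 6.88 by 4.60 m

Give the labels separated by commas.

A: 10.39/6.46 ≈ 1.608 → |1.608 − 1.618| = 0.010
B: 17.26/12.40 ≈ 1.392 → |1.392 − 1.618| = 0.226
C: 6.88/4.60 ≈ 1.496 → |1.496 − 1.618| = 0.122

A, C, B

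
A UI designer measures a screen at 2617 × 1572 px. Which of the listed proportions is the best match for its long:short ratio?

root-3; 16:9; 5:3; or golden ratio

5:3

2617/1572 ≈ 1.665. Nearest candidates are 5:3 (1.667, off by 0.002) and golden ratio (1.618, off by 0.047).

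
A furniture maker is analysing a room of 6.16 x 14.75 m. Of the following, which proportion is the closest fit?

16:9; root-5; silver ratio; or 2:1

14.75/6.16 ≈ 2.394. Nearest candidates are silver ratio (2.414, off by 0.020) and root-5 (2.236, off by 0.158).

silver ratio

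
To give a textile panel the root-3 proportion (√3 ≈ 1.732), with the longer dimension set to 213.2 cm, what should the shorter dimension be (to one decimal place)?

123.1 cm

root-3 ≈ 1.73205.
Shorter side = 213.2 ÷ 1.73205 ≈ 123.091 → 123.1 cm.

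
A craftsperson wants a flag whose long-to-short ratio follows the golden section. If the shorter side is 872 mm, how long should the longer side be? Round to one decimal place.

golden ratio ≈ 1.61803.
Longer side = 872 × 1.61803 ≈ 1410.922 → 1410.9 mm.

1410.9 mm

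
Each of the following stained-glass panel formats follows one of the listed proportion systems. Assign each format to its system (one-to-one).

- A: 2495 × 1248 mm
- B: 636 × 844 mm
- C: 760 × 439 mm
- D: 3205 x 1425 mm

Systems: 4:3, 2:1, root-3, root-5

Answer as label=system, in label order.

Ratios: A ≈ 1.999; B ≈ 1.327; C ≈ 1.731; D ≈ 2.249.
Targets: 4:3 ≈ 1.333; 2:1 ≈ 2.000; root-3 ≈ 1.732; root-5 ≈ 2.236.

A=2:1, B=4:3, C=root-3, D=root-5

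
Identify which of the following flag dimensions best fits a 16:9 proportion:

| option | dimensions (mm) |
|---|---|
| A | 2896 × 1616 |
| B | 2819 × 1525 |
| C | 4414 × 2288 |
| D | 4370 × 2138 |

A

Ratios (long/short): A ≈ 1.792; B ≈ 1.849; C ≈ 1.929; D ≈ 2.044.
16:9 ≈ 1.778; option A is nearest (Δ 0.014).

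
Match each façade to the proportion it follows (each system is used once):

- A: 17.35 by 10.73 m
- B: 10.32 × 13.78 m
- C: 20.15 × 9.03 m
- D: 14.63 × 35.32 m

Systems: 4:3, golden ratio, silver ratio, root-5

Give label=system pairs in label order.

Ratios: A ≈ 1.617; B ≈ 1.335; C ≈ 2.231; D ≈ 2.414.
Targets: 4:3 ≈ 1.333; golden ratio ≈ 1.618; silver ratio ≈ 2.414; root-5 ≈ 2.236.

A=golden ratio, B=4:3, C=root-5, D=silver ratio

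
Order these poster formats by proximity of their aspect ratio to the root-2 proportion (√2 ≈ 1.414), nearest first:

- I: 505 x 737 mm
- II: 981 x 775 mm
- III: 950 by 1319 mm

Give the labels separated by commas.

III, I, II

I: 737/505 ≈ 1.459 → |1.459 − 1.414| = 0.045
II: 981/775 ≈ 1.266 → |1.266 − 1.414| = 0.148
III: 1319/950 ≈ 1.388 → |1.388 − 1.414| = 0.026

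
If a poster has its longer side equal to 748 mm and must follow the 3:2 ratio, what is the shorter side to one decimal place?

3:2 = 1.50000.
Shorter side = 748 ÷ 1.50000 ≈ 498.667 → 498.7 mm.

498.7 mm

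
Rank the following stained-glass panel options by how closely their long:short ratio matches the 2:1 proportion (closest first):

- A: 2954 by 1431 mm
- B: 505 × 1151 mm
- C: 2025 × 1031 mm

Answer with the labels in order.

C, A, B

Ratios: A = 2954 / 1431 ≈ 2.064; B = 1151 / 505 ≈ 2.279; C = 2025 / 1031 ≈ 1.964.
|Δ from 2.000|: A 0.064; B 0.279; C 0.036.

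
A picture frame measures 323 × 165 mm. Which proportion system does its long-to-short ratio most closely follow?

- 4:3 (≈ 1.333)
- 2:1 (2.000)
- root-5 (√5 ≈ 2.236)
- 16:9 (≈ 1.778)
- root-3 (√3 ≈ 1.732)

2:1

Ratio = 323 / 165 ≈ 1.958.
Distances: 4:3 1.333 (Δ 0.625); 2:1 2.000 (Δ 0.042); root-5 2.236 (Δ 0.278); 16:9 1.778 (Δ 0.180); root-3 1.732 (Δ 0.226).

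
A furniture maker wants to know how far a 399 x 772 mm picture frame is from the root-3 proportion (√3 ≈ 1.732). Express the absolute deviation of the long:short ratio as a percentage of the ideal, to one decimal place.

Ratio = 772 / 399 ≈ 1.9348.
Ideal root-3 ≈ 1.7321. |1.9348 − 1.7321| / 1.7321 ≈ 11.70% → 11.7%.

11.7%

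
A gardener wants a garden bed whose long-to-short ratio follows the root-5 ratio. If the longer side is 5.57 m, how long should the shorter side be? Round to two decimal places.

root-5 ≈ 2.23607.
Shorter side = 5.57 ÷ 2.23607 ≈ 2.4910 → 2.49 m.

2.49 m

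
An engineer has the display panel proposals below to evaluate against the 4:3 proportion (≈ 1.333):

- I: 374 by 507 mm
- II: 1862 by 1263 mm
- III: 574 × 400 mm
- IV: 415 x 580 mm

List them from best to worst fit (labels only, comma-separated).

Ratios: I = 507 / 374 ≈ 1.356; II = 1862 / 1263 ≈ 1.474; III = 574 / 400 ≈ 1.435; IV = 580 / 415 ≈ 1.398.
|Δ from 1.333|: I 0.023; II 0.141; III 0.102; IV 0.065.

I, IV, III, II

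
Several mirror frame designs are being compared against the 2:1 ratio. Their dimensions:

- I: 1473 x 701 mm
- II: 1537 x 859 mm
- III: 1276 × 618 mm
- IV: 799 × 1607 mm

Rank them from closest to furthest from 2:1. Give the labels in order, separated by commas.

Ratios: I = 1473 / 701 ≈ 2.101; II = 1537 / 859 ≈ 1.789; III = 1276 / 618 ≈ 2.065; IV = 1607 / 799 ≈ 2.011.
|Δ from 2.000|: I 0.101; II 0.211; III 0.065; IV 0.011.

IV, III, I, II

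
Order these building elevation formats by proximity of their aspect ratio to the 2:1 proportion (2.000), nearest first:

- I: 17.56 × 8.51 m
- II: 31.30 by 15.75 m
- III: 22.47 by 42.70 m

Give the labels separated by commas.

I: 17.56/8.51 ≈ 2.063 → |2.063 − 2.000| = 0.063
II: 31.30/15.75 ≈ 1.987 → |1.987 − 2.000| = 0.013
III: 42.70/22.47 ≈ 1.900 → |1.900 − 2.000| = 0.100

II, I, III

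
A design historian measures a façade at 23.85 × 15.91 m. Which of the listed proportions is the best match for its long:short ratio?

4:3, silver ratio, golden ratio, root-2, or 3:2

Ratio = 23.85 / 15.91 ≈ 1.499.
Distances: 4:3 1.333 (Δ 0.166); silver ratio 2.414 (Δ 0.915); golden ratio 1.618 (Δ 0.119); root-2 1.414 (Δ 0.085); 3:2 1.500 (Δ 0.001).

3:2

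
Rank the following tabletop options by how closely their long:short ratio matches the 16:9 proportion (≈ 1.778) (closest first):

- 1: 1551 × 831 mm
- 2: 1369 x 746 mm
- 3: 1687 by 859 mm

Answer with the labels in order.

2, 1, 3

Ratios: 1 = 1551 / 831 ≈ 1.866; 2 = 1369 / 746 ≈ 1.835; 3 = 1687 / 859 ≈ 1.964.
|Δ from 1.778|: 1 0.088; 2 0.057; 3 0.186.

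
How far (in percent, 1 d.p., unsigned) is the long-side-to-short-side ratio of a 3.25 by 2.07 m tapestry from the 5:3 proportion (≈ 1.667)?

Ratio = 3.25 / 2.07 ≈ 1.5700.
Ideal 5:3 ≈ 1.6667. |1.5700 − 1.6667| / 1.6667 ≈ 5.80% → 5.8%.

5.8%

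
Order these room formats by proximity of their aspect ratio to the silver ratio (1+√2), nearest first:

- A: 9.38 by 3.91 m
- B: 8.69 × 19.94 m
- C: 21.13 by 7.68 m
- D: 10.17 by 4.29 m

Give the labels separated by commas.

A, D, B, C

Ratios: A = 9.38 / 3.91 ≈ 2.399; B = 19.94 / 8.69 ≈ 2.295; C = 21.13 / 7.68 ≈ 2.751; D = 10.17 / 4.29 ≈ 2.371.
|Δ from 2.414|: A 0.015; B 0.119; C 0.337; D 0.043.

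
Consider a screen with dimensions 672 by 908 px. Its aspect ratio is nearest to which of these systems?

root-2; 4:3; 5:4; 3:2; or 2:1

4:3

908/672 ≈ 1.351. Nearest candidates are 4:3 (1.333, off by 0.018) and root-2 (1.414, off by 0.063).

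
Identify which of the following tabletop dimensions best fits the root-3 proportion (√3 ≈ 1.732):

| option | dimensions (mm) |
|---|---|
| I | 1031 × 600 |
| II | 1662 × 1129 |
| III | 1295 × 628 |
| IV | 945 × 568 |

Target root-3 ≈ 1.732.
I: 1.718 (Δ0.014)  II: 1.472 (Δ0.260)  III: 2.062 (Δ0.330)  IV: 1.664 (Δ0.068)

I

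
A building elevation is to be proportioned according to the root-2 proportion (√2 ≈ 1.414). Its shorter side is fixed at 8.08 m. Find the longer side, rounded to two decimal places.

root-2 ≈ 1.41421.
Longer side = 8.08 × 1.41421 ≈ 11.4268 → 11.43 m.

11.43 m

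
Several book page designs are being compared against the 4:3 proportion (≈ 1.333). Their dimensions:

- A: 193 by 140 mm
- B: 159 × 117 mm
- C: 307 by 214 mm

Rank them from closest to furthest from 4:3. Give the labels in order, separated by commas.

B, A, C

Ratios: A = 193 / 140 ≈ 1.379; B = 159 / 117 ≈ 1.359; C = 307 / 214 ≈ 1.435.
|Δ from 1.333|: A 0.046; B 0.026; C 0.102.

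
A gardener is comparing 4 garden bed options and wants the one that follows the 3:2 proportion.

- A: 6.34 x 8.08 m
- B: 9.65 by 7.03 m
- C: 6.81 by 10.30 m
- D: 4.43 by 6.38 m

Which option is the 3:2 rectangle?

Ratios (long/short): A ≈ 1.274; B ≈ 1.373; C ≈ 1.512; D ≈ 1.440.
3:2 ≈ 1.500; option C is nearest (Δ 0.012).

C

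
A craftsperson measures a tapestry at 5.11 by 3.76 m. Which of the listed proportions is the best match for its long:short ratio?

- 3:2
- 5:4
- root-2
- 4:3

4:3

Ratio = 5.11 / 3.76 ≈ 1.359.
Distances: 3:2 1.500 (Δ 0.141); 5:4 1.250 (Δ 0.109); root-2 1.414 (Δ 0.055); 4:3 1.333 (Δ 0.026).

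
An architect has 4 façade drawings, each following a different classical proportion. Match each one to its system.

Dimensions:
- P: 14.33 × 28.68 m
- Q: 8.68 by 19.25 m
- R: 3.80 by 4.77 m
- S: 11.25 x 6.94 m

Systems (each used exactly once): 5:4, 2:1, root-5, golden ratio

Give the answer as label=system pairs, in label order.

P=2:1, Q=root-5, R=5:4, S=golden ratio

Ratios: P ≈ 2.001; Q ≈ 2.218; R ≈ 1.255; S ≈ 1.621.
Targets: 5:4 ≈ 1.250; 2:1 ≈ 2.000; root-5 ≈ 2.236; golden ratio ≈ 1.618.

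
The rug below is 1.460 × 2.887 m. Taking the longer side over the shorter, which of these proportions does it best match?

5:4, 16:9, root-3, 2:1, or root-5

2.887/1.460 ≈ 1.977. Nearest candidates are 2:1 (2.000, off by 0.023) and 16:9 (1.778, off by 0.199).

2:1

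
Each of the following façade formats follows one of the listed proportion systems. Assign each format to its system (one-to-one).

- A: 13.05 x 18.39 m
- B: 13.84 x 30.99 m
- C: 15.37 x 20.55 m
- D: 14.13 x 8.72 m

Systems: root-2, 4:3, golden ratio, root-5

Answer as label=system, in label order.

Ratios: A ≈ 1.409; B ≈ 2.239; C ≈ 1.337; D ≈ 1.620.
Targets: root-2 ≈ 1.414; 4:3 ≈ 1.333; golden ratio ≈ 1.618; root-5 ≈ 2.236.

A=root-2, B=root-5, C=4:3, D=golden ratio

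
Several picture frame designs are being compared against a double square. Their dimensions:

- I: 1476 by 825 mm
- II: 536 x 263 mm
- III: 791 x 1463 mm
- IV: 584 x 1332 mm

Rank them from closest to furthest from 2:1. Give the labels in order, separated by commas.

Ratios: I = 1476 / 825 ≈ 1.789; II = 536 / 263 ≈ 2.038; III = 1463 / 791 ≈ 1.850; IV = 1332 / 584 ≈ 2.281.
|Δ from 2.000|: I 0.211; II 0.038; III 0.150; IV 0.281.

II, III, I, IV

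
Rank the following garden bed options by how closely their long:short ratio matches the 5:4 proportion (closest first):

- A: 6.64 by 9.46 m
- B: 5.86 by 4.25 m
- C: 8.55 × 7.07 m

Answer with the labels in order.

A: 9.46/6.64 ≈ 1.425 → |1.425 − 1.250| = 0.175
B: 5.86/4.25 ≈ 1.379 → |1.379 − 1.250| = 0.129
C: 8.55/7.07 ≈ 1.209 → |1.209 − 1.250| = 0.041

C, B, A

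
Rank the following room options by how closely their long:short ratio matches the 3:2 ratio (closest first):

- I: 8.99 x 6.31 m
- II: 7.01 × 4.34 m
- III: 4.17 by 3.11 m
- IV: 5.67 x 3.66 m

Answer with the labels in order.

Ratios: I = 8.99 / 6.31 ≈ 1.425; II = 7.01 / 4.34 ≈ 1.615; III = 4.17 / 3.11 ≈ 1.341; IV = 5.67 / 3.66 ≈ 1.549.
|Δ from 1.500|: I 0.075; II 0.115; III 0.159; IV 0.049.

IV, I, II, III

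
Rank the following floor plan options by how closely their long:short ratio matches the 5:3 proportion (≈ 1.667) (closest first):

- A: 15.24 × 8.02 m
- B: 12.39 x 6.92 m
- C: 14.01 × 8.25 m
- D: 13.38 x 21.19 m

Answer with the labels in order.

A: 15.24/8.02 ≈ 1.900 → |1.900 − 1.667| = 0.233
B: 12.39/6.92 ≈ 1.790 → |1.790 − 1.667| = 0.123
C: 14.01/8.25 ≈ 1.698 → |1.698 − 1.667| = 0.031
D: 21.19/13.38 ≈ 1.584 → |1.584 − 1.667| = 0.083

C, D, B, A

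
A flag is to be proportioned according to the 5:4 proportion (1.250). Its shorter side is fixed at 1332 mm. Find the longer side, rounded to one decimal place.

1665.0 mm

5:4 = 1.25000.
Longer side = 1332 × 1.25000 ≈ 1665.000 → 1665.0 mm.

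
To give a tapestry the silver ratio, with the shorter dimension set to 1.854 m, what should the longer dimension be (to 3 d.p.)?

4.476 m

silver ratio ≈ 2.41421.
Longer side = 1.854 × 2.41421 ≈ 4.47595 → 4.476 m.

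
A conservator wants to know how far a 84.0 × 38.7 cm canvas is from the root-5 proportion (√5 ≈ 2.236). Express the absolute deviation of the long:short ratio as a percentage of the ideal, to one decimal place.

Ratio = 84.0 / 38.7 ≈ 2.1705.
Ideal root-5 ≈ 2.2361. |2.1705 − 2.2361| / 2.2361 ≈ 2.93% → 2.9%.

2.9%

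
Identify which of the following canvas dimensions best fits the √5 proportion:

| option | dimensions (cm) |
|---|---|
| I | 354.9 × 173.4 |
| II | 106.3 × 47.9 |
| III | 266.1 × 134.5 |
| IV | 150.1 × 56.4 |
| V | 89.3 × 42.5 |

Target root-5 ≈ 2.236.
I: 2.047 (Δ0.189)  II: 2.219 (Δ0.017)  III: 1.978 (Δ0.258)  IV: 2.661 (Δ0.425)  V: 2.101 (Δ0.135)

II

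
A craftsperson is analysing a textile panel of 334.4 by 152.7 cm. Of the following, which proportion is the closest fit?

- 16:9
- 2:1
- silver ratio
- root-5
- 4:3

root-5

334.4/152.7 ≈ 2.190. Nearest candidates are root-5 (2.236, off by 0.046) and 2:1 (2.000, off by 0.190).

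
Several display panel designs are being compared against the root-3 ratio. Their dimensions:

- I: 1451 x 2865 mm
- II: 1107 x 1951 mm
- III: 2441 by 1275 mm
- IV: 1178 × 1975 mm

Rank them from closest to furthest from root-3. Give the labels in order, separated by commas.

I: 2865/1451 ≈ 1.975 → |1.975 − 1.732| = 0.243
II: 1951/1107 ≈ 1.762 → |1.762 − 1.732| = 0.030
III: 2441/1275 ≈ 1.915 → |1.915 − 1.732| = 0.183
IV: 1975/1178 ≈ 1.677 → |1.677 − 1.732| = 0.055

II, IV, III, I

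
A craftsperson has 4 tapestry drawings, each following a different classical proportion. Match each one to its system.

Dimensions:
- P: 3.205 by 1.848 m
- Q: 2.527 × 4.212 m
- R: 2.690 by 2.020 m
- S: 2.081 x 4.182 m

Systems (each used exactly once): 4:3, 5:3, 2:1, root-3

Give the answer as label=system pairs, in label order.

P=root-3, Q=5:3, R=4:3, S=2:1

Ratios: P ≈ 1.734; Q ≈ 1.667; R ≈ 1.332; S ≈ 2.010.
Targets: 4:3 ≈ 1.333; 5:3 ≈ 1.667; 2:1 ≈ 2.000; root-3 ≈ 1.732.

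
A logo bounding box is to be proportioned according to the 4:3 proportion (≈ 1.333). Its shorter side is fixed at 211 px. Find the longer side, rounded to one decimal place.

281.3 px

4:3 ≈ 1.33333.
Longer side = 211 × 1.33333 ≈ 281.333 → 281.3 px.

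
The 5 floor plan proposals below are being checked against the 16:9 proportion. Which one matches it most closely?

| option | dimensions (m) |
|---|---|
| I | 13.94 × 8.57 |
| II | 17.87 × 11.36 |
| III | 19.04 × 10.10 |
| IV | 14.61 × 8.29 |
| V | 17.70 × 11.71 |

Target 16:9 ≈ 1.778.
I: 1.627 (Δ0.151)  II: 1.573 (Δ0.205)  III: 1.885 (Δ0.107)  IV: 1.762 (Δ0.016)  V: 1.512 (Δ0.266)

IV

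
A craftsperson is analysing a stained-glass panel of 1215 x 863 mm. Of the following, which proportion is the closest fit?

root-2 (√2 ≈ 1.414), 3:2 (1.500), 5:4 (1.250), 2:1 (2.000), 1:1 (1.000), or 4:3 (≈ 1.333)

Ratio = 1215 / 863 ≈ 1.408.
Distances: root-2 1.414 (Δ 0.006); 3:2 1.500 (Δ 0.092); 5:4 1.250 (Δ 0.158); 2:1 2.000 (Δ 0.592); 1:1 1.000 (Δ 0.408); 4:3 1.333 (Δ 0.075).

root-2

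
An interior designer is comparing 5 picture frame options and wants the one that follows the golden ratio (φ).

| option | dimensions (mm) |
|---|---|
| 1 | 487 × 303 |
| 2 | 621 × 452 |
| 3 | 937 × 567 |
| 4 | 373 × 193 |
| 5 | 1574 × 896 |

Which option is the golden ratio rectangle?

1

Target golden ratio ≈ 1.618.
1: 1.607 (Δ0.011)  2: 1.374 (Δ0.244)  3: 1.653 (Δ0.035)  4: 1.933 (Δ0.315)  5: 1.757 (Δ0.139)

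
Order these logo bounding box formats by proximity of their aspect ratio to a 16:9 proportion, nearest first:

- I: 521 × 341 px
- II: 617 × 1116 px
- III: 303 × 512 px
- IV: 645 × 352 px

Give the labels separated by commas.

II, IV, III, I

Ratios: I = 521 / 341 ≈ 1.528; II = 1116 / 617 ≈ 1.809; III = 512 / 303 ≈ 1.690; IV = 645 / 352 ≈ 1.832.
|Δ from 1.778|: I 0.250; II 0.031; III 0.088; IV 0.054.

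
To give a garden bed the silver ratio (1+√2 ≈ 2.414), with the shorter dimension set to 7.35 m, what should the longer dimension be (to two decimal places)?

silver ratio ≈ 2.41421.
Longer side = 7.35 × 2.41421 ≈ 17.7444 → 17.74 m.

17.74 m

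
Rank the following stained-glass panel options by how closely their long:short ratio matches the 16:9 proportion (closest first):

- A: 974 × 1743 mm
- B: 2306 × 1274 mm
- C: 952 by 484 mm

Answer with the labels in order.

A: 1743/974 ≈ 1.790 → |1.790 − 1.778| = 0.012
B: 2306/1274 ≈ 1.810 → |1.810 − 1.778| = 0.032
C: 952/484 ≈ 1.967 → |1.967 − 1.778| = 0.189

A, B, C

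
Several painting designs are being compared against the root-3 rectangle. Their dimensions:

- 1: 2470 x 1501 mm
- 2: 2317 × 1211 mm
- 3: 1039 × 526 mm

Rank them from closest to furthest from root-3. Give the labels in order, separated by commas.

1: 2470/1501 ≈ 1.646 → |1.646 − 1.732| = 0.086
2: 2317/1211 ≈ 1.913 → |1.913 − 1.732| = 0.181
3: 1039/526 ≈ 1.975 → |1.975 − 1.732| = 0.243

1, 2, 3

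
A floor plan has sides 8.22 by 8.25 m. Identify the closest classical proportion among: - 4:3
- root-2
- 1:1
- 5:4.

1:1

8.25/8.22 ≈ 1.004. Nearest candidates are 1:1 (1.000, off by 0.004) and 5:4 (1.250, off by 0.246).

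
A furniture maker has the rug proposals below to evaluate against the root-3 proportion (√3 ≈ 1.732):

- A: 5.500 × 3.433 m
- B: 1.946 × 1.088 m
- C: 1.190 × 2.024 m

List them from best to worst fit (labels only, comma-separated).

Ratios: A = 5.500 / 3.433 ≈ 1.602; B = 1.946 / 1.088 ≈ 1.789; C = 2.024 / 1.190 ≈ 1.701.
|Δ from 1.732|: A 0.130; B 0.057; C 0.031.

C, B, A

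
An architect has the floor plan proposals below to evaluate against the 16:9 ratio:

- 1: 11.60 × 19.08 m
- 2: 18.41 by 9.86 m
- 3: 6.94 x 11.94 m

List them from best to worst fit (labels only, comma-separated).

3, 2, 1

Ratios: 1 = 19.08 / 11.60 ≈ 1.645; 2 = 18.41 / 9.86 ≈ 1.867; 3 = 11.94 / 6.94 ≈ 1.720.
|Δ from 1.778|: 1 0.133; 2 0.089; 3 0.058.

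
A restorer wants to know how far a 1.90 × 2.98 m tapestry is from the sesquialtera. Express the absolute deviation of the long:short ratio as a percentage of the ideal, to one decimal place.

4.6%

Ratio = 2.98 / 1.90 ≈ 1.5684.
Ideal 3:2 = 1.5000. |1.5684 − 1.5000| / 1.5000 ≈ 4.56% → 4.6%.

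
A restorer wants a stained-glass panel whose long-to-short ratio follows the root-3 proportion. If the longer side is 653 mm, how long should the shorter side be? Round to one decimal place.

377.0 mm

root-3 ≈ 1.73205.
Shorter side = 653 ÷ 1.73205 ≈ 377.010 → 377.0 mm.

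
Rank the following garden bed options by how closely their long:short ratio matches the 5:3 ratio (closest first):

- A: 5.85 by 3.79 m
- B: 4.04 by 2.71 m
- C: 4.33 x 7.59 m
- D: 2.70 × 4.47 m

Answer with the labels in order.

A: 5.85/3.79 ≈ 1.544 → |1.544 − 1.667| = 0.123
B: 4.04/2.71 ≈ 1.491 → |1.491 − 1.667| = 0.176
C: 7.59/4.33 ≈ 1.753 → |1.753 − 1.667| = 0.086
D: 4.47/2.70 ≈ 1.656 → |1.656 − 1.667| = 0.011

D, C, A, B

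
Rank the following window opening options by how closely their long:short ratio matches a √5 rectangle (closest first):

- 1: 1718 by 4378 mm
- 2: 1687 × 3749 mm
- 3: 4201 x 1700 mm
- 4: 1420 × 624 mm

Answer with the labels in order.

2, 4, 3, 1

Ratios: 1 = 4378 / 1718 ≈ 2.548; 2 = 3749 / 1687 ≈ 2.222; 3 = 4201 / 1700 ≈ 2.471; 4 = 1420 / 624 ≈ 2.276.
|Δ from 2.236|: 1 0.312; 2 0.014; 3 0.235; 4 0.040.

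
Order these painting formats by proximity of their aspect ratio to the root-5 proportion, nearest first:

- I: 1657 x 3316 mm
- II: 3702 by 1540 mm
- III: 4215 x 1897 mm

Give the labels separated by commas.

I: 3316/1657 ≈ 2.001 → |2.001 − 2.236| = 0.235
II: 3702/1540 ≈ 2.404 → |2.404 − 2.236| = 0.168
III: 4215/1897 ≈ 2.222 → |2.222 − 2.236| = 0.014

III, II, I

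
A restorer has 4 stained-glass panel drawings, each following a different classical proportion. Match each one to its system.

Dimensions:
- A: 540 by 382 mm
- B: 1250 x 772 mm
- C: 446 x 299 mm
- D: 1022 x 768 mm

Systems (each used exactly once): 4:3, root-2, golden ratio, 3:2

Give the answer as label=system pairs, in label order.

A=root-2, B=golden ratio, C=3:2, D=4:3

A = 540/382 ≈ 1.414 → root-2 (1.414)
B = 1250/772 ≈ 1.619 → golden ratio (1.618)
C = 446/299 ≈ 1.492 → 3:2 (1.500)
D = 1022/768 ≈ 1.331 → 4:3 (1.333)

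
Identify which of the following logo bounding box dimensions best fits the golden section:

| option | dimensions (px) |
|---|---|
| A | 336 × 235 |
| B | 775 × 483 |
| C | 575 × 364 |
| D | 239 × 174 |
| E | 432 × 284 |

Target golden ratio ≈ 1.618.
A: 1.430 (Δ0.188)  B: 1.605 (Δ0.013)  C: 1.580 (Δ0.038)  D: 1.374 (Δ0.244)  E: 1.521 (Δ0.097)

B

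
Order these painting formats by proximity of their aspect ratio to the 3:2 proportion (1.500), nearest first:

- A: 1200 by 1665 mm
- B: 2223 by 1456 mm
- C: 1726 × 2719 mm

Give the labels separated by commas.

B, C, A

A: 1665/1200 ≈ 1.387 → |1.387 − 1.500| = 0.113
B: 2223/1456 ≈ 1.527 → |1.527 − 1.500| = 0.027
C: 2719/1726 ≈ 1.575 → |1.575 − 1.500| = 0.075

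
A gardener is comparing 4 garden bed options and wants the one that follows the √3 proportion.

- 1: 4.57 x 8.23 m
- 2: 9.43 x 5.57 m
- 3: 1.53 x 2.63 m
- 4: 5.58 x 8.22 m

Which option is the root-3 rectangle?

Ratios (long/short): 1 ≈ 1.801; 2 ≈ 1.693; 3 ≈ 1.719; 4 ≈ 1.473.
root-3 ≈ 1.732; option 3 is nearest (Δ 0.013).

3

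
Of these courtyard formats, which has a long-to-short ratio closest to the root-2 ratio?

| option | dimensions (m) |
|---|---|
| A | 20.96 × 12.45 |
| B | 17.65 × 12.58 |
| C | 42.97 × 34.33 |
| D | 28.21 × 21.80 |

Ratios (long/short): A ≈ 1.684; B ≈ 1.403; C ≈ 1.252; D ≈ 1.294.
root-2 ≈ 1.414; option B is nearest (Δ 0.011).

B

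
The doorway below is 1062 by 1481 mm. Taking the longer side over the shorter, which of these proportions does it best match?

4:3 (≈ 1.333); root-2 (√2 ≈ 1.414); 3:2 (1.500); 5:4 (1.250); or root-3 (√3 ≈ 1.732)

1481/1062 ≈ 1.395. Nearest candidates are root-2 (1.414, off by 0.019) and 4:3 (1.333, off by 0.062).

root-2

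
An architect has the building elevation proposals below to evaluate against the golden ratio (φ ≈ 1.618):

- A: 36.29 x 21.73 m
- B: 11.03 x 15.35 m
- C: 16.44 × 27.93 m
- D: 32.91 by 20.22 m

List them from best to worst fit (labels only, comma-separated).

D, A, C, B

Ratios: A = 36.29 / 21.73 ≈ 1.670; B = 15.35 / 11.03 ≈ 1.392; C = 27.93 / 16.44 ≈ 1.699; D = 32.91 / 20.22 ≈ 1.628.
|Δ from 1.618|: A 0.052; B 0.226; C 0.081; D 0.010.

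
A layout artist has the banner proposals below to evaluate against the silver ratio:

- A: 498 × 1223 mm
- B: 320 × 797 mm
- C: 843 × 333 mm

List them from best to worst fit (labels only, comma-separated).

A, B, C

Ratios: A = 1223 / 498 ≈ 2.456; B = 797 / 320 ≈ 2.491; C = 843 / 333 ≈ 2.532.
|Δ from 2.414|: A 0.042; B 0.077; C 0.118.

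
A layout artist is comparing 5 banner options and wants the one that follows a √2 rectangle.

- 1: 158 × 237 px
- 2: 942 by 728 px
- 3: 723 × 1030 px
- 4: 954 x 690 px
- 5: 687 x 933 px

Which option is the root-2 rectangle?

3

Target root-2 ≈ 1.414.
1: 1.500 (Δ0.086)  2: 1.294 (Δ0.120)  3: 1.425 (Δ0.011)  4: 1.383 (Δ0.031)  5: 1.358 (Δ0.056)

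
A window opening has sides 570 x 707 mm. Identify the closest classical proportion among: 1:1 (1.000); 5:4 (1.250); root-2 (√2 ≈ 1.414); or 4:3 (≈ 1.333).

5:4

Ratio = 707 / 570 ≈ 1.240.
Distances: 1:1 1.000 (Δ 0.240); 5:4 1.250 (Δ 0.010); root-2 1.414 (Δ 0.174); 4:3 1.333 (Δ 0.093).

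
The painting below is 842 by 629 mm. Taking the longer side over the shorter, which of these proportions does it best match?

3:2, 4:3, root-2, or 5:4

4:3

Ratio = 842 / 629 ≈ 1.339.
Distances: 3:2 1.500 (Δ 0.161); 4:3 1.333 (Δ 0.006); root-2 1.414 (Δ 0.075); 5:4 1.250 (Δ 0.089).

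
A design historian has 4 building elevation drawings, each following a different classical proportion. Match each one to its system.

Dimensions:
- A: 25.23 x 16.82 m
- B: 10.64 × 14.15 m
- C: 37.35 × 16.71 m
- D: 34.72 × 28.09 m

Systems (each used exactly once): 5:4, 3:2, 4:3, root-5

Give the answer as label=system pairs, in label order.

Ratios: A ≈ 1.500; B ≈ 1.330; C ≈ 2.235; D ≈ 1.236.
Targets: 5:4 ≈ 1.250; 3:2 ≈ 1.500; 4:3 ≈ 1.333; root-5 ≈ 2.236.

A=3:2, B=4:3, C=root-5, D=5:4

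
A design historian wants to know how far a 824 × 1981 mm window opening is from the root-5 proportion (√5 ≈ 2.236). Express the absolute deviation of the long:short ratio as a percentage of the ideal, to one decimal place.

Ratio = 1981 / 824 ≈ 2.4041.
Ideal root-5 ≈ 2.2361. |2.4041 − 2.2361| / 2.2361 ≈ 7.51% → 7.5%.

7.5%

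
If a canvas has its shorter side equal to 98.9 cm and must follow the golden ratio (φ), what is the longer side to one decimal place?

160.0 cm

golden ratio ≈ 1.61803.
Longer side = 98.9 × 1.61803 ≈ 160.023 → 160.0 cm.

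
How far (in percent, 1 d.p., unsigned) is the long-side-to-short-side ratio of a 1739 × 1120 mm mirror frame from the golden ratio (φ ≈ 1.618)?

Ratio = 1739 / 1120 ≈ 1.5527.
Ideal golden ratio ≈ 1.6180. |1.5527 − 1.6180| / 1.6180 ≈ 4.04% → 4.0%.

4.0%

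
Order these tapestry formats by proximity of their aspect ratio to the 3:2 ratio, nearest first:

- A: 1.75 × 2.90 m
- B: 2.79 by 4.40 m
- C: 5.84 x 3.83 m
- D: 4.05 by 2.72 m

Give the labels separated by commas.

Ratios: A = 2.90 / 1.75 ≈ 1.657; B = 4.40 / 2.79 ≈ 1.577; C = 5.84 / 3.83 ≈ 1.525; D = 4.05 / 2.72 ≈ 1.489.
|Δ from 1.500|: A 0.157; B 0.077; C 0.025; D 0.011.

D, C, B, A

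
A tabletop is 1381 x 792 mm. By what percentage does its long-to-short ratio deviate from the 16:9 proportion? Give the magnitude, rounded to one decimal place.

Ratio = 1381 / 792 ≈ 1.7437.
Ideal 16:9 ≈ 1.7778. |1.7437 − 1.7778| / 1.7778 ≈ 1.92% → 1.9%.

1.9%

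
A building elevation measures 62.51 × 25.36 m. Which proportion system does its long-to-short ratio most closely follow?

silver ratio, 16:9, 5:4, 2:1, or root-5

silver ratio

Ratio = 62.51 / 25.36 ≈ 2.465.
Distances: silver ratio 2.414 (Δ 0.051); 16:9 1.778 (Δ 0.687); 5:4 1.250 (Δ 1.215); 2:1 2.000 (Δ 0.465); root-5 2.236 (Δ 0.229).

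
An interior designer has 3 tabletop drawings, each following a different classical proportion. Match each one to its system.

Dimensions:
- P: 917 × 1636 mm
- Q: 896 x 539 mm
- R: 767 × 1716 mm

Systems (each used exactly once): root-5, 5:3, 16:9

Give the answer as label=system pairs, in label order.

P=16:9, Q=5:3, R=root-5

Ratios: P ≈ 1.784; Q ≈ 1.662; R ≈ 2.237.
Targets: root-5 ≈ 2.236; 5:3 ≈ 1.667; 16:9 ≈ 1.778.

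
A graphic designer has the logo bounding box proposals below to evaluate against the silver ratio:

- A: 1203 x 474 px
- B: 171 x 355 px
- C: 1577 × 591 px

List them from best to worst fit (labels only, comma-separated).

A: 1203/474 ≈ 2.538 → |2.538 − 2.414| = 0.124
B: 355/171 ≈ 2.076 → |2.076 − 2.414| = 0.338
C: 1577/591 ≈ 2.668 → |2.668 − 2.414| = 0.254

A, C, B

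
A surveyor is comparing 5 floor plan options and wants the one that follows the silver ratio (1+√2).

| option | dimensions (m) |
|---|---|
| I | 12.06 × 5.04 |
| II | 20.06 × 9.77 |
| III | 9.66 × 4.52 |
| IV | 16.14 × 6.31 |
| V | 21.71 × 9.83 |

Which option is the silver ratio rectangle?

Target silver ratio ≈ 2.414.
I: 2.393 (Δ0.021)  II: 2.053 (Δ0.361)  III: 2.137 (Δ0.277)  IV: 2.558 (Δ0.144)  V: 2.209 (Δ0.205)

I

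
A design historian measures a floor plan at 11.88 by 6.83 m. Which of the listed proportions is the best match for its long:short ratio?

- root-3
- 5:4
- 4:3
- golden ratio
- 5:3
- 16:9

11.88/6.83 ≈ 1.739. Nearest candidates are root-3 (1.732, off by 0.007) and 16:9 (1.778, off by 0.039).

root-3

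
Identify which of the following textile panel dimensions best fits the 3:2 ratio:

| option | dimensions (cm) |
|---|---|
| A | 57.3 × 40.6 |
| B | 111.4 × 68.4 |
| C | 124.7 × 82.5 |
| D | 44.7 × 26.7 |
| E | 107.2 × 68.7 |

C

Target 3:2 ≈ 1.500.
A: 1.411 (Δ0.089)  B: 1.629 (Δ0.129)  C: 1.512 (Δ0.012)  D: 1.674 (Δ0.174)  E: 1.560 (Δ0.060)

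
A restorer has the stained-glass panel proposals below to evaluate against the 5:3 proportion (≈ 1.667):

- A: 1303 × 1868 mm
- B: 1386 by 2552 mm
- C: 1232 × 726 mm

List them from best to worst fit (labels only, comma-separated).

C, B, A

A: 1868/1303 ≈ 1.434 → |1.434 − 1.667| = 0.233
B: 2552/1386 ≈ 1.841 → |1.841 − 1.667| = 0.174
C: 1232/726 ≈ 1.697 → |1.697 − 1.667| = 0.030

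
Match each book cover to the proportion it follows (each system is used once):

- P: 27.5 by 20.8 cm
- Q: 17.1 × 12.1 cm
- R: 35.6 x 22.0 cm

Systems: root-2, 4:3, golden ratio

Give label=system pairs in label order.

P=4:3, Q=root-2, R=golden ratio

Ratios: P ≈ 1.322; Q ≈ 1.413; R ≈ 1.618.
Targets: root-2 ≈ 1.414; 4:3 ≈ 1.333; golden ratio ≈ 1.618.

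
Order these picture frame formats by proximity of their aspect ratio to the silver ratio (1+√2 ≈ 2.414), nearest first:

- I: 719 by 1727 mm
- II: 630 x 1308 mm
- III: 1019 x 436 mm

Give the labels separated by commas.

Ratios: I = 1727 / 719 ≈ 2.402; II = 1308 / 630 ≈ 2.076; III = 1019 / 436 ≈ 2.337.
|Δ from 2.414|: I 0.012; II 0.338; III 0.077.

I, III, II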